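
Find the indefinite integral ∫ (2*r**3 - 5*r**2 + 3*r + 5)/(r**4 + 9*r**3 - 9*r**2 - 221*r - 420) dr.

145*log(r - 5)/864 + 103*log(r + 3)/32 - 215*log(r + 4)/27 + 947*log(r + 7)/144 + C

Factor the denominator: (r - 5)*(r + 3)*(r + 4)*(r + 7).
Partial-fraction decomposition: 947/(144*(r + 7)) - 215/(27*(r + 4)) + 103/(32*(r + 3)) + 145/(864*(r - 5)).
Integrate each term: A/(r−a) contributes A·log|r−a|.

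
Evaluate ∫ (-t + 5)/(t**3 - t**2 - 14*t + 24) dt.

2*log(t - 3)/7 - log(t - 2)/2 + 3*log(t + 4)/14 + C

Factor the denominator: (t - 3)*(t - 2)*(t + 4).
Partial-fraction decomposition: 3/(14*(t + 4)) - 1/(2*(t - 2)) + 2/(7*(t - 3)).
Integrate each term: A/(t−a) contributes A·log|t−a|.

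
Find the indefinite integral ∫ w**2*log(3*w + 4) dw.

Use integration by parts with u = log(3*w + 4), dv = w**2 dw.
Then du = 3/(3*w + 4) dw and v = w**3/3.

w**3*log(3*w + 4)/3 - w**3/9 + 2*w**2/9 - 16*w/27 + 64*log(3*w + 4)/81 + C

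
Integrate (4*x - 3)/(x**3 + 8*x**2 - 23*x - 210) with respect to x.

Factor the denominator: (x - 5)*(x + 6)*(x + 7).
Partial-fraction decomposition: -31/(12*(x + 7)) + 27/(11*(x + 6)) + 17/(132*(x - 5)).
Integrate each term: A/(x−a) contributes A·log|x−a|.

17*log(x - 5)/132 + 27*log(x + 6)/11 - 31*log(x + 7)/12 + C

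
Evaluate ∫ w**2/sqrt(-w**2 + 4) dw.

-w*sqrt(-w**2 + 4)/2 + 2*asin(w/2) + C

Substitute w = 2·sin(θ), so dw = 2·cos(θ) dθ and the radical becomes sqrt(-w**2 + 4) = 2·cos(θ) by the Pythagorean identity.
Integrate the resulting trig expression in θ, then back-substitute θ = asin(w/2), sin(θ) = w/2, cos(θ) = sqrt(-w**2 + 4)/2 (absorbing any constant into C).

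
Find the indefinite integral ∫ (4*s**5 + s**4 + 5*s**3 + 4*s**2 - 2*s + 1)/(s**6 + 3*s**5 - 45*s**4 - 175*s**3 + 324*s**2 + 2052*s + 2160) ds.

Factor the denominator: (s - 6)*(s - 4)*(s + 2)*(s + 3)**2*(s + 5).
Partial-fraction decomposition: 12389/(1188*(s + 5)) - 110861/(15876*(s + 3)) + 983/(126*(s + 3)**2) - 131/(144*(s + 2)) - 4729/(5292*(s - 4)) + 33613/(14256*(s - 6)).
Integrate each term; A/(s−a) gives A·log|s−a|; A/(s−a)² gives −A/(s−a).

33613*log(s - 6)/14256 - 4729*log(s - 4)/5292 - 131*log(s + 2)/144 - 110861*log(s + 3)/15876 + 12389*log(s + 5)/1188 - 983/(126*s + 378) + C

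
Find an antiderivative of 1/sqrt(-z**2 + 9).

asin(z/3) + C

Substitute z = 3·sin(θ), so dz = 3·cos(θ) dθ and the radical becomes sqrt(-z**2 + 9) = 3·cos(θ) by the Pythagorean identity.
Integrate the resulting trig expression in θ, then back-substitute θ = asin(z/3), sin(θ) = z/3, cos(θ) = sqrt(-z**2 + 9)/3 (absorbing any constant into C).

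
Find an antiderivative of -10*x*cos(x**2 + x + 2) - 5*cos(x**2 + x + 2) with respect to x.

Let u = x**2 + x + 2, so du = (2*x + 1) dx.
Rewriting, the integral becomes -5·∫ cos(u) du = -5·sin(u).
Substituting back, u = x**2 + x + 2.

-5*sin(x**2 + x + 2) + C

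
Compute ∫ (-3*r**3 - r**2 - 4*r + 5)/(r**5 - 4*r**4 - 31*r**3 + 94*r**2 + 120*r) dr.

Factor the denominator: r*(r - 6)*(r - 4)*(r + 1)*(r + 5).
Partial-fraction decomposition: 25/(132*(r + 5)) - 11/(140*(r + 1)) + 73/(120*(r - 4)) - 703/(924*(r - 6)) + 1/(24*r).
Integrate each term: A/(r−a) contributes A·log|r−a|.

log(r)/24 - 703*log(r - 6)/924 + 73*log(r - 4)/120 - 11*log(r + 1)/140 + 25*log(r + 5)/132 + C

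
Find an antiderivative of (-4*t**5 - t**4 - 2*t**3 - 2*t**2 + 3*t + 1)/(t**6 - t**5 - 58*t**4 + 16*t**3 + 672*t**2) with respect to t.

Factor the denominator: t**2*(t - 7)*(t - 4)*(t + 4)*(t + 6).
Partial-fraction decomposition: -30151/(9360*(t + 6)) + 3925/(2816*(t + 4)) + 4499/(3840*(t - 4)) - 70391/(21021*(t - 7)) + 125/(28224*t) + 1/(672*t**2).
Integrate each term; A/(t−a) gives A·log|t−a|; A/(t−a)² gives −A/(t−a).

125*log(t)/28224 - 70391*log(t - 7)/21021 + 4499*log(t - 4)/3840 + 3925*log(t + 4)/2816 - 30151*log(t + 6)/9360 - 1/(672*t) + C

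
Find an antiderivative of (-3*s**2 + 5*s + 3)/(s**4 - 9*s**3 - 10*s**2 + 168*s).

Factor the denominator: s*(s - 7)*(s - 6)*(s + 4).
Partial-fraction decomposition: 13/(88*(s + 4)) + 5/(4*(s - 6)) - 109/(77*(s - 7)) + 1/(56*s).
Integrate each term: A/(s−a) contributes A·log|s−a|.

log(s)/56 - 109*log(s - 7)/77 + 5*log(s - 6)/4 + 13*log(s + 4)/88 + C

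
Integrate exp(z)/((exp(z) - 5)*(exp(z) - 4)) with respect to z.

log(exp(z) - 5) - log(exp(z) - 4) + C

Let u = e^z, du = e^z dz.
The integral becomes ∫ du/((u-5)(u-4)); decompose into partial fractions.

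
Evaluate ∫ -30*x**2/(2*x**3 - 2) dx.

Let u = 2*x**3 - 2, so du = (6*x**2) dx.
Rewriting, the integral becomes -5·∫ 1/u du = -5·log(u).
Substituting back, u = 2*x**3 - 2.

-5*log(2*x**3 - 2) + C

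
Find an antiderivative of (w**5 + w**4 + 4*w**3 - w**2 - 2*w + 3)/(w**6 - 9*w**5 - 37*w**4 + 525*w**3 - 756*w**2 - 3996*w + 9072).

-6761*log(w - 6)/2028 + 1515*log(w - 4)/308 - 7*log(w - 3)/9 - 5*log(w + 3)/252 + 1581*log(w + 7)/7436 - 1099/(78*w - 468) + C

Factor the denominator: (w - 6)**2*(w - 4)*(w - 3)*(w + 3)*(w + 7).
Partial-fraction decomposition: 1581/(7436*(w + 7)) - 5/(252*(w + 3)) - 7/(9*(w - 3)) + 1515/(308*(w - 4)) - 6761/(2028*(w - 6)) + 1099/(78*(w - 6)**2).
Integrate each term; A/(w−a) gives A·log|w−a|; A/(w−a)² gives −A/(w−a).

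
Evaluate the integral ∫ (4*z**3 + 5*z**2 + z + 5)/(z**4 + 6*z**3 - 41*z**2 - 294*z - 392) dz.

181*log(z - 7)/154 + log(z + 2)/10 - 175*log(z + 4)/66 + 1129*log(z + 7)/210 + C

Factor the denominator: (z - 7)*(z + 2)*(z + 4)*(z + 7).
Partial-fraction decomposition: 1129/(210*(z + 7)) - 175/(66*(z + 4)) + 1/(10*(z + 2)) + 181/(154*(z - 7)).
Integrate each term: A/(z−a) contributes A·log|z−a|.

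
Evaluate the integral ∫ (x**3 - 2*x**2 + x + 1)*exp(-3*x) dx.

Use integration by parts with u = x**3 - 2*x**2 + x + 1, dv = exp(-3*x) dx, so v = -exp(-3*x)/3.
Apply parts 3 times (tabular method): alternate signs, differentiate u down to 0, integrate dv up.

(-9*x**3 + 9*x**2 - 3*x - 10)*exp(-3*x)/27 + C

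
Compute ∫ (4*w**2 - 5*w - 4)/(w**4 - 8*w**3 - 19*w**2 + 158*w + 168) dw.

157*log(w - 7)/88 - 11*log(w - 6)/7 + 5*log(w + 1)/168 - 8*log(w + 4)/33 + C

Factor the denominator: (w - 7)*(w - 6)*(w + 1)*(w + 4).
Partial-fraction decomposition: -8/(33*(w + 4)) + 5/(168*(w + 1)) - 11/(7*(w - 6)) + 157/(88*(w - 7)).
Integrate each term: A/(w−a) contributes A·log|w−a|.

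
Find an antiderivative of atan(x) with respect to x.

Use integration by parts with u = arctan(x), dv = dx.
Then du = 1/(x**2 + 1) dx.

x*atan(x) - log(x**2 + 1)/2 + C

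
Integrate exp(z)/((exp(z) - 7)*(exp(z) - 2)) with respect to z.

log(exp(z) - 7)/5 - log(exp(z) - 2)/5 + C

Let u = e^z, du = e^z dz.
The integral becomes ∫ du/((u-2)(u-7)); decompose into partial fractions.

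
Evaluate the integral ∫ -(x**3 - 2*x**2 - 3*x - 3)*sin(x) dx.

x**3*cos(x) - 3*x**2*sin(x) - 2*x**2*cos(x) + 4*x*sin(x) - 9*x*cos(x) + 9*sin(x) + cos(x) + C

Use integration by parts with u = x**3 - 2*x**2 - 3*x - 3, dv = -sin(x) dx, so v = cos(x).
Apply parts 3 times (tabular method): alternate signs, differentiate u down to 0, integrate dv up.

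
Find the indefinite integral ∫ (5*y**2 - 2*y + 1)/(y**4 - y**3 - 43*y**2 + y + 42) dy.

Factor the denominator: (y - 7)*(y - 1)*(y + 1)*(y + 6).
Partial-fraction decomposition: -193/(455*(y + 6)) + 1/(10*(y + 1)) - 1/(21*(y - 1)) + 29/(78*(y - 7)).
Integrate each term: A/(y−a) contributes A·log|y−a|.

29*log(y - 7)/78 - log(y - 1)/21 + log(y + 1)/10 - 193*log(y + 6)/455 + C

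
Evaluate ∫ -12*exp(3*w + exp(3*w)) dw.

-4*exp(exp(3*w)) + C

Let u = exp(3*w), so du = (3*exp(3*w)) dw.
Rewriting, the integral becomes -4·∫ e^u du = -4·e^u.
Substituting back, u = exp(3*w).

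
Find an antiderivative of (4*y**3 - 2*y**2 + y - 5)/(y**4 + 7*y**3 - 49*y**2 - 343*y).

Factor the denominator: y*(y - 7)*(y + 7)**2.
Partial-fraction decomposition: 1048/(343*(y + 7)) - 741/(49*(y + 7)**2) + 319/(343*(y - 7)) + 5/(343*y).
Integrate each term; A/(y−a) gives A·log|y−a|; A/(y−a)² gives −A/(y−a).

5*log(y)/343 + 319*log(y - 7)/343 + 1048*log(y + 7)/343 + 741/(49*y + 343) + C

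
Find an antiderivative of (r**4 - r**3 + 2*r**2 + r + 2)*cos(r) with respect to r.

Use integration by parts with u = r**4 - r**3 + 2*r**2 + r + 2, dv = cos(r) dr, so v = sin(r).
Apply parts 4 times (tabular method): alternate signs, differentiate u down to 0, integrate dv up.

r**4*sin(r) - r**3*sin(r) + 4*r**3*cos(r) - 10*r**2*sin(r) - 3*r**2*cos(r) + 7*r*sin(r) - 20*r*cos(r) + 22*sin(r) + 7*cos(r) + C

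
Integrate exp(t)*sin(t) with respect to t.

Let I denote the integral. Integrate by parts with u = sin(t), dv = exp(t) dt, so v = exp(t): I = exp(t)*sin(t) − ∫ exp(t)*cos(t) dt.
Apply parts again with u = cos(t), dv = exp(t) dt: ∫ exp(t)*cos(t) dt = exp(t)*cos(t) + I. Substituting back brings back I: I = exp(t)*sin(t) - exp(t)*cos(t) − I.
Solving for I: (1 + 1)·I equals the remaining terms, so I = (1/2)·(exp(t)*sin(t) - exp(t)*cos(t)).

exp(t)*sin(t)/2 - exp(t)*cos(t)/2 + C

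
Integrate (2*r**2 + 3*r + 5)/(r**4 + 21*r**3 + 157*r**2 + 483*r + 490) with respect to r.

Factor the denominator: (r + 2)*(r + 5)*(r + 7)**2.
Partial-fraction decomposition: 81/(25*(r + 7)) + 41/(5*(r + 7)**2) - 10/(3*(r + 5)) + 7/(75*(r + 2)).
Integrate each term; A/(r−a) gives A·log|r−a|; A/(r−a)² gives −A/(r−a).

7*log(r + 2)/75 - 10*log(r + 5)/3 + 81*log(r + 7)/25 - 41/(5*r + 35) + C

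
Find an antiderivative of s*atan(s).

Use integration by parts with u = arctan(s), dv = s ds.
Then du = 1/(s**2 + 1) ds.

s**2*atan(s)/2 - s/2 + atan(s)/2 + C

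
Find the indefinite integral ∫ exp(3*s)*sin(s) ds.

3*exp(3*s)*sin(s)/10 - exp(3*s)*cos(s)/10 + C

Let I denote the integral. Integrate by parts with u = sin(s), dv = exp(3*s) ds, so v = exp(3*s)/3: I = exp(3*s)*sin(s)/3 − (1/3)·∫ exp(3*s)*cos(s) ds.
Apply parts again with u = cos(s), dv = exp(3*s) ds: ∫ exp(3*s)*cos(s) ds = exp(3*s)*cos(s)/3 + (1/3)·I. Substituting back brings back I: I = exp(3*s)*sin(s)/3 - exp(3*s)*cos(s)/9 − (1/9)·I.
Solving for I: (1 + 1/9)·I equals the remaining terms, so I = (9/10)·(exp(3*s)*sin(s)/3 - exp(3*s)*cos(s)/9).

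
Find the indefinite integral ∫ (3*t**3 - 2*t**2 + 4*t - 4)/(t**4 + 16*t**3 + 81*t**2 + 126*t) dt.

Factor the denominator: t*(t + 3)*(t + 6)*(t + 7).
Partial-fraction decomposition: 1159/(28*(t + 7)) - 374/(9*(t + 6)) + 115/(36*(t + 3)) - 2/(63*t).
Integrate each term: A/(t−a) contributes A·log|t−a|.

-2*log(t)/63 + 115*log(t + 3)/36 - 374*log(t + 6)/9 + 1159*log(t + 7)/28 + C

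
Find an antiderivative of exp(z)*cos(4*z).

Let I denote the integral. Integrate by parts with u = cos(4*z), dv = exp(z) dz, so v = exp(z): I = exp(z)*cos(4*z) + 4·∫ exp(z)*sin(4*z) dz.
Apply parts again with u = sin(4*z), dv = exp(z) dz: ∫ exp(z)*sin(4*z) dz = exp(z)*sin(4*z) − 4·I. Substituting back brings back I: I = 4*exp(z)*sin(4*z) + exp(z)*cos(4*z) − 16·I.
Solving for I: (1 + 16)·I equals the remaining terms, so I = (1/17)·(4*exp(z)*sin(4*z) + exp(z)*cos(4*z)).

4*exp(z)*sin(4*z)/17 + exp(z)*cos(4*z)/17 + C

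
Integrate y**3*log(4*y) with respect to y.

Use integration by parts with u = log(4*y), dv = y**3 dy.
Then du = 1/y dy and v = y**4/4.

y**4*(log(y) + 2*log(2))/4 - y**4/16 + C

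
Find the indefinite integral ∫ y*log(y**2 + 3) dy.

y**2*log(y**2 + 3)/2 - y**2/2 + 3*log(y**2 + 3)/2 + C

Let u = y**2 + 3, so du = (2*y) dy.
The integral becomes (1/2)·∫ log(u) du; integrate by parts with u′=log(u), dv′=du.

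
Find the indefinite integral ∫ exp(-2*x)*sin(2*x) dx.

Let I denote the integral. Integrate by parts with u = sin(2*x), dv = exp(-2*x) dx, so v = -exp(-2*x)/2: I = -exp(-2*x)*sin(2*x)/2 + ∫ exp(-2*x)*cos(2*x) dx.
Apply parts again with u = cos(2*x), dv = exp(-2*x) dx: ∫ exp(-2*x)*cos(2*x) dx = -exp(-2*x)*cos(2*x)/2 − I. Substituting back brings back I: I = -exp(-2*x)*sin(2*x)/2 - exp(-2*x)*cos(2*x)/2 − I.
Solving for I: (1 + 1)·I equals the remaining terms, so I = (1/2)·(-exp(-2*x)*sin(2*x)/2 - exp(-2*x)*cos(2*x)/2).

-exp(-2*x)*sin(2*x)/4 - exp(-2*x)*cos(2*x)/4 + C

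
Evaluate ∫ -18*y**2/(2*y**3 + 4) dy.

-3*log(2*y**3 + 4) + C

Let u = 2*y**3 + 4, so du = (6*y**2) dy.
Rewriting, the integral becomes -3·∫ 1/u du = -3·log(u).
Substituting back, u = 2*y**3 + 4.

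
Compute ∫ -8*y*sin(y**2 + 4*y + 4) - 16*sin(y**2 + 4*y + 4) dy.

4*cos(y**2 + 4*y + 4) + C

Let u = y**2 + 4*y + 4, so du = (2*y + 4) dy.
Rewriting, the integral becomes -4·∫ sin(u) du = -4·-cos(u).
Substituting back, u = y**2 + 4*y + 4.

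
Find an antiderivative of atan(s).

Use integration by parts with u = arctan(s), dv = ds.
Then du = 1/(s**2 + 1) ds.

s*atan(s) - log(s**2 + 1)/2 + C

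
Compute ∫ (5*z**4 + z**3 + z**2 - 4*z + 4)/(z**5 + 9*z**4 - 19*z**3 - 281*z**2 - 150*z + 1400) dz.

Factor the denominator: (z - 5)*(z - 2)*(z + 4)*(z + 5)*(z + 7).
Partial-fraction decomposition: 11743/(648*(z + 7)) - 3049/(140*(z + 5)) + 626/(81*(z + 4)) - 44/(567*(z - 2)) + 3259/(3240*(z - 5)).
Integrate each term: A/(z−a) contributes A·log|z−a|.

3259*log(z - 5)/3240 - 44*log(z - 2)/567 + 626*log(z + 4)/81 - 3049*log(z + 5)/140 + 11743*log(z + 7)/648 + C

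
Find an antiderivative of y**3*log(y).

y**4*log(y)/4 - y**4/16 + C

Use integration by parts with u = log(y), dv = y**3 dy.
Then du = 1/y dy and v = y**4/4.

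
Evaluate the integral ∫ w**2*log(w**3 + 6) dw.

w**3*log(w**3 + 6)/3 - w**3/3 + 2*log(w**3 + 6) + C

Let u = w**3 + 6, so du = (3*w**2) dw.
The integral becomes (1/3)·∫ log(u) du; integrate by parts with u′=log(u), dv′=du.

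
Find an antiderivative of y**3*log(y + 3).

Use integration by parts with u = log(y + 3), dv = y**3 dy.
Then du = 1/(y + 3) dy and v = y**4/4.

y**4*log(y + 3)/4 - y**4/16 + y**3/4 - 9*y**2/8 + 27*y/4 - 81*log(y + 3)/4 + C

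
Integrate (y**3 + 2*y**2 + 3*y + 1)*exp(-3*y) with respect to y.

Use integration by parts with u = y**3 + 2*y**2 + 3*y + 1, dv = exp(-3*y) dy, so v = -exp(-3*y)/3.
Apply parts 3 times (tabular method): alternate signs, differentiate u down to 0, integrate dv up.

(-3*y**3 - 9*y**2 - 15*y - 8)*exp(-3*y)/9 + C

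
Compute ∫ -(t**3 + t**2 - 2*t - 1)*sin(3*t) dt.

Use integration by parts with u = t**3 + t**2 - 2*t - 1, dv = -sin(3*t) dt, so v = cos(3*t)/3.
Apply parts 3 times (tabular method): alternate signs, differentiate u down to 0, integrate dv up.

t**3*cos(3*t)/3 - t**2*sin(3*t)/3 + t**2*cos(3*t)/3 - 2*t*sin(3*t)/9 - 8*t*cos(3*t)/9 + 8*sin(3*t)/27 - 11*cos(3*t)/27 + C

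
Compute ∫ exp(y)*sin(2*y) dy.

exp(y)*sin(2*y)/5 - 2*exp(y)*cos(2*y)/5 + C

Let I denote the integral. Integrate by parts with u = sin(2*y), dv = exp(y) dy, so v = exp(y): I = exp(y)*sin(2*y) − 2·∫ exp(y)*cos(2*y) dy.
Apply parts again with u = cos(2*y), dv = exp(y) dy: ∫ exp(y)*cos(2*y) dy = exp(y)*cos(2*y) + 2·I. Substituting back brings back I: I = exp(y)*sin(2*y) - 2*exp(y)*cos(2*y) − 4·I.
Solving for I: (1 + 4)·I equals the remaining terms, so I = (1/5)·(exp(y)*sin(2*y) - 2*exp(y)*cos(2*y)).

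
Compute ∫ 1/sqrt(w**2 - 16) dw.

Substitute w = 4·sec(θ), so dw = 4·sec(θ)*tan(θ) dθ and the radical becomes sqrt(w**2 - 16) = 4·tan(θ) by the Pythagorean identity.
Integrate the resulting trig expression in θ, then back-substitute sec(θ) = w/4, tan(θ) = sqrt(w**2 - 16)/4 (absorbing any constant into C).

log(w + sqrt(w**2 - 16)) + C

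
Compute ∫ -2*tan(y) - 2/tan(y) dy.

Let u = tan(y), so du = (tan(y)**2 + 1) dy.
Rewriting, the integral becomes -2·∫ 1/u du = -2·log(u).
Substituting back, u = tan(y).

-2*log(tan(y)) + C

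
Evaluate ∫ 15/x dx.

Let u = 3*x**3, so du = (9*x**2) dx.
Rewriting, the integral becomes 5·∫ 1/u du = 5·log(u).
Substituting back, u = 3*x**3.

15*log(x) + 5*log(3) + C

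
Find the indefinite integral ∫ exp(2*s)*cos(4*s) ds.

Let I denote the integral. Integrate by parts with u = cos(4*s), dv = exp(2*s) ds, so v = exp(2*s)/2: I = exp(2*s)*cos(4*s)/2 + 2·∫ exp(2*s)*sin(4*s) ds.
Apply parts again with u = sin(4*s), dv = exp(2*s) ds: ∫ exp(2*s)*sin(4*s) ds = exp(2*s)*sin(4*s)/2 − 2·I. Substituting back brings back I: I = exp(2*s)*sin(4*s) + exp(2*s)*cos(4*s)/2 − 4·I.
Solving for I: (1 + 4)·I equals the remaining terms, so I = (1/5)·(exp(2*s)*sin(4*s) + exp(2*s)*cos(4*s)/2).

exp(2*s)*sin(4*s)/5 + exp(2*s)*cos(4*s)/10 + C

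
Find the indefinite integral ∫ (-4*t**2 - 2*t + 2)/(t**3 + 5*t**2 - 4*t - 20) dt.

Factor the denominator: (t - 2)*(t + 2)*(t + 5).
Partial-fraction decomposition: -88/(21*(t + 5)) + 5/(6*(t + 2)) - 9/(14*(t - 2)).
Integrate each term: A/(t−a) contributes A·log|t−a|.

-9*log(t - 2)/14 + 5*log(t + 2)/6 - 88*log(t + 5)/21 + C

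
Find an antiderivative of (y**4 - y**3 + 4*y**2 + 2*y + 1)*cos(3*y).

Use integration by parts with u = y**4 - y**3 + 4*y**2 + 2*y + 1, dv = cos(3*y) dy, so v = sin(3*y)/3.
Apply parts 4 times (tabular method): alternate signs, differentiate u down to 0, integrate dv up.

y**4*sin(3*y)/3 - y**3*sin(3*y)/3 + 4*y**3*cos(3*y)/9 + 8*y**2*sin(3*y)/9 - y**2*cos(3*y)/3 + 8*y*sin(3*y)/9 + 16*y*cos(3*y)/27 + 11*sin(3*y)/81 + 8*cos(3*y)/27 + C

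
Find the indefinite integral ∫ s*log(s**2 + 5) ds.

Let u = s**2 + 5, so du = (2*s) ds.
The integral becomes (1/2)·∫ log(u) du; integrate by parts with u′=log(u), dv′=du.

s**2*log(s**2 + 5)/2 - s**2/2 + 5*log(s**2 + 5)/2 + C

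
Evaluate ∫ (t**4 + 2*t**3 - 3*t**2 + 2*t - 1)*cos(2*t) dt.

t**4*sin(2*t)/2 + t**3*sin(2*t) + t**3*cos(2*t) - 3*t**2*sin(2*t) + 3*t**2*cos(2*t)/2 - t*sin(2*t)/2 - 3*t*cos(2*t) + sin(2*t) - cos(2*t)/4 + C

Use integration by parts with u = t**4 + 2*t**3 - 3*t**2 + 2*t - 1, dv = cos(2*t) dt, so v = sin(2*t)/2.
Apply parts 4 times (tabular method): alternate signs, differentiate u down to 0, integrate dv up.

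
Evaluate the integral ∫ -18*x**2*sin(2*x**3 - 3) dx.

3*cos(2*x**3 - 3) + C

Let u = 2*x**3 - 3, so du = (6*x**2) dx.
Rewriting, the integral becomes -3·∫ sin(u) du = -3·-cos(u).
Substituting back, u = 2*x**3 - 3.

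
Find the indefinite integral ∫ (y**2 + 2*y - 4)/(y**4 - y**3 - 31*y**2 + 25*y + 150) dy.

Factor the denominator: (y - 5)*(y - 3)*(y + 2)*(y + 5).
Partial-fraction decomposition: -11/(240*(y + 5)) - 4/(105*(y + 2)) - 11/(80*(y - 3)) + 31/(140*(y - 5)).
Integrate each term: A/(y−a) contributes A·log|y−a|.

31*log(y - 5)/140 - 11*log(y - 3)/80 - 4*log(y + 2)/105 - 11*log(y + 5)/240 + C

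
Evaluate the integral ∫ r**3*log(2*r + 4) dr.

Use integration by parts with u = log(2*r + 4), dv = r**3 dr.
Then du = 2/(2*r + 4) dr and v = r**4/4.

r**4*log(2*r + 4)/4 - r**4/16 + r**3/6 - r**2/2 + 2*r - 4*log(r + 2) + C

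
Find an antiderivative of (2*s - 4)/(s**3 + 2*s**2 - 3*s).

Factor the denominator: s*(s - 1)*(s + 3).
Partial-fraction decomposition: -5/(6*(s + 3)) - 1/(2*(s - 1)) + 4/(3*s).
Integrate each term: A/(s−a) contributes A·log|s−a|.

4*log(s)/3 - log(s - 1)/2 - 5*log(s + 3)/6 + C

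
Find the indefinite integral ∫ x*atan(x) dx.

Use integration by parts with u = arctan(x), dv = x dx.
Then du = 1/(x**2 + 1) dx.

x**2*atan(x)/2 - x/2 + atan(x)/2 + C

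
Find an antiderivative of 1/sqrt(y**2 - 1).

log(y + sqrt(y**2 - 1)) + C

Substitute y = sec(θ), so dy = sec(θ)*tan(θ) dθ and the radical becomes sqrt(y**2 - 1) = tan(θ) by the Pythagorean identity.
Integrate the resulting trig expression in θ, then back-substitute sec(θ) = y, tan(θ) = sqrt(y**2 - 1) (absorbing any constant into C).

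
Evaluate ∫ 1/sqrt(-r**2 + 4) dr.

asin(r/2) + C

Substitute r = 2·sin(θ), so dr = 2·cos(θ) dθ and the radical becomes sqrt(-r**2 + 4) = 2·cos(θ) by the Pythagorean identity.
Integrate the resulting trig expression in θ, then back-substitute θ = asin(r/2), sin(θ) = r/2, cos(θ) = sqrt(-r**2 + 4)/2 (absorbing any constant into C).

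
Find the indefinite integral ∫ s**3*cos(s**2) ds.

Let u = s², du = 2s ds; rewrite as (1/2)∫ u^1·cos(1u) du.
Now integrate by parts 1 time.

s**2*sin(s**2)/2 + cos(s**2)/2 + C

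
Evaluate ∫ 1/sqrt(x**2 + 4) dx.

Substitute x = 2·tan(θ), so dx = 2·sec(θ)^2 dθ and the radical becomes sqrt(x**2 + 4) = 2·sec(θ) by the Pythagorean identity.
Integrate the resulting trig expression in θ, then back-substitute tan(θ) = x/2, sec(θ) = sqrt(x**2 + 4)/2 (absorbing any constant into C).

log(x + sqrt(x**2 + 4)) + C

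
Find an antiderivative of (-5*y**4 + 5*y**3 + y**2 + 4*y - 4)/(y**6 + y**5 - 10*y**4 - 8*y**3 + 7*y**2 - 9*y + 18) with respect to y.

-253*log(y - 3)/600 - log(y - 1)/48 - 128*log(y + 2)/75 + 547*log(y + 3)/240 - 13*log(y**2 + 1)/200 - 29*atan(y)/100 + C

Factor the denominator: (y - 3)*(y - 1)*(y + 2)*(y + 3)*(y**2 + 1).
Partial-fraction decomposition: -(13*y + 29)/(100*(y**2 + 1)) + 547/(240*(y + 3)) - 128/(75*(y + 2)) - 1/(48*(y - 1)) - 253/(600*(y - 3)).
Integrate each term; A/(y−a) gives A·log|y−a|; the (By+D)/(y²+p²) term gives a log and an atan.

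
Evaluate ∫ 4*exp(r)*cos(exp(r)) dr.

4*sin(exp(r)) + C

Let u = exp(r), so du = (exp(r)) dr.
Rewriting, the integral becomes 4·∫ cos(u) du = 4·sin(u).
Substituting back, u = exp(r).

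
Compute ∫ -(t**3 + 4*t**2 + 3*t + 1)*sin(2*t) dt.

Use integration by parts with u = t**3 + 4*t**2 + 3*t + 1, dv = -sin(2*t) dt, so v = cos(2*t)/2.
Apply parts 3 times (tabular method): alternate signs, differentiate u down to 0, integrate dv up.

t**3*cos(2*t)/2 - 3*t**2*sin(2*t)/4 + 2*t**2*cos(2*t) - 2*t*sin(2*t) + 3*t*cos(2*t)/4 - 3*sin(2*t)/8 - cos(2*t)/2 + C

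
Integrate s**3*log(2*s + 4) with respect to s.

s**4*log(2*s + 4)/4 - s**4/16 + s**3/6 - s**2/2 + 2*s - 4*log(s + 2) + C

Use integration by parts with u = log(2*s + 4), dv = s**3 ds.
Then du = 2/(2*s + 4) ds and v = s**4/4.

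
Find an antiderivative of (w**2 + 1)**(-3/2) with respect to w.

Substitute w = tan(θ), so dw = sec(θ)^2 dθ and the radical becomes sqrt(w**2 + 1) = sec(θ) by the Pythagorean identity.
Integrate the resulting trig expression in θ, then back-substitute tan(θ) = w, sec(θ) = sqrt(w**2 + 1) (absorbing any constant into C).

w/sqrt(w**2 + 1) + C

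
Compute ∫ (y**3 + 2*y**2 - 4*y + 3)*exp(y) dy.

Use integration by parts with u = y**3 + 2*y**2 - 4*y + 3, dv = exp(y) dy, so v = exp(y).
Apply parts 3 times (tabular method): alternate signs, differentiate u down to 0, integrate dv up.

(y**3 - y**2 - 2*y + 5)*exp(y) + C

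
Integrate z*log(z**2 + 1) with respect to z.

z**2*log(z**2 + 1)/2 - z**2/2 + log(z**2 + 1)/2 + C

Let u = z**2 + 1, so du = (2*z) dz.
The integral becomes (1/2)·∫ log(u) du; integrate by parts with u′=log(u), dv′=du.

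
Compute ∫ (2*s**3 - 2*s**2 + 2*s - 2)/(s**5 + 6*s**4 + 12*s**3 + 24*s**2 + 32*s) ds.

Factor the denominator: s*(s + 2)*(s + 4)*(s**2 + 4).
Partial-fraction decomposition: 3*(s - 2)/(16*(s**2 + 4)) - 17/(16*(s + 4)) + 15/(16*(s + 2)) - 1/(16*s).
Integrate each term; A/(s−a) gives A·log|s−a|; the (Bs+D)/(s²+p²) term gives a log and an atan.

-log(s)/16 + 15*log(s + 2)/16 - 17*log(s + 4)/16 + 3*log(s**2 + 4)/32 - 3*atan(s/2)/16 + C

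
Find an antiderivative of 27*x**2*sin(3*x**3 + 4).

Let u = 3*x**3 + 4, so du = (9*x**2) dx.
Rewriting, the integral becomes 3·∫ sin(u) du = 3·-cos(u).
Substituting back, u = 3*x**3 + 4.

-3*cos(3*x**3 + 4) + C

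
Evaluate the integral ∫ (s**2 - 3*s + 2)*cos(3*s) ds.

Use integration by parts with u = s**2 - 3*s + 2, dv = cos(3*s) ds, so v = sin(3*s)/3.
Apply parts 2 times (tabular method): alternate signs, differentiate u down to 0, integrate dv up.

s**2*sin(3*s)/3 - s*sin(3*s) + 2*s*cos(3*s)/9 + 16*sin(3*s)/27 - cos(3*s)/3 + C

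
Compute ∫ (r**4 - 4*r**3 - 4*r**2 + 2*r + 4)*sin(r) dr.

-r**4*cos(r) + 4*r**3*sin(r) + 4*r**3*cos(r) - 12*r**2*sin(r) + 16*r**2*cos(r) - 32*r*sin(r) - 26*r*cos(r) + 26*sin(r) - 36*cos(r) + C

Use integration by parts with u = r**4 - 4*r**3 - 4*r**2 + 2*r + 4, dv = sin(r) dr, so v = -cos(r).
Apply parts 4 times (tabular method): alternate signs, differentiate u down to 0, integrate dv up.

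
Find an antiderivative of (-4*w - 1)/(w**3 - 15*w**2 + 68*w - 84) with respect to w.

Factor the denominator: (w - 7)*(w - 6)*(w - 2).
Partial-fraction decomposition: -9/(20*(w - 2)) + 25/(4*(w - 6)) - 29/(5*(w - 7)).
Integrate each term: A/(w−a) contributes A·log|w−a|.

-29*log(w - 7)/5 + 25*log(w - 6)/4 - 9*log(w - 2)/20 + C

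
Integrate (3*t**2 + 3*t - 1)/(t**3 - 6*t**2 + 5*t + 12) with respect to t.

Factor the denominator: (t - 4)*(t - 3)*(t + 1).
Partial-fraction decomposition: -1/(20*(t + 1)) - 35/(4*(t - 3)) + 59/(5*(t - 4)).
Integrate each term: A/(t−a) contributes A·log|t−a|.

59*log(t - 4)/5 - 35*log(t - 3)/4 - log(t + 1)/20 + C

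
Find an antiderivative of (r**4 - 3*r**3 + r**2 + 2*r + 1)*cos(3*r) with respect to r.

r**4*sin(3*r)/3 - r**3*sin(3*r) + 4*r**3*cos(3*r)/9 - r**2*sin(3*r)/9 - r**2*cos(3*r) + 4*r*sin(3*r)/3 - 2*r*cos(3*r)/27 + 29*sin(3*r)/81 + 4*cos(3*r)/9 + C

Use integration by parts with u = r**4 - 3*r**3 + r**2 + 2*r + 1, dv = cos(3*r) dr, so v = sin(3*r)/3.
Apply parts 4 times (tabular method): alternate signs, differentiate u down to 0, integrate dv up.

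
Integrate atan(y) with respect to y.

Use integration by parts with u = arctan(y), dv = dy.
Then du = 1/(y**2 + 1) dy.

y*atan(y) - log(y**2 + 1)/2 + C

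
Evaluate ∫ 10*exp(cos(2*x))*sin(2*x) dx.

-5*exp(cos(2*x)) + C

Let u = cos(2*x), so du = (-2*sin(2*x)) dx.
Rewriting, the integral becomes -5·∫ e^u du = -5·e^u.
Substituting back, u = cos(2*x).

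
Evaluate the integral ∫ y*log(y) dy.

y**2*log(y)/2 - y**2/4 + C

Use integration by parts with u = log(y), dv = y dy.
Then du = 1/y dy and v = y**2/2.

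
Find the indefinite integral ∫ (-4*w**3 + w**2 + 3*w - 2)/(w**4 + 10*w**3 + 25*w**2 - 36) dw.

-log(w - 1)/42 - 7*log(w + 2)/3 + 53*log(w + 3)/6 - 220*log(w + 6)/21 + C

Factor the denominator: (w - 1)*(w + 2)*(w + 3)*(w + 6).
Partial-fraction decomposition: -220/(21*(w + 6)) + 53/(6*(w + 3)) - 7/(3*(w + 2)) - 1/(42*(w - 1)).
Integrate each term: A/(w−a) contributes A·log|w−a|.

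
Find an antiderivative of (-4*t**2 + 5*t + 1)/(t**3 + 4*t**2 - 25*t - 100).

Factor the denominator: (t - 5)*(t + 4)*(t + 5).
Partial-fraction decomposition: -62/(5*(t + 5)) + 83/(9*(t + 4)) - 37/(45*(t - 5)).
Integrate each term: A/(t−a) contributes A·log|t−a|.

-37*log(t - 5)/45 + 83*log(t + 4)/9 - 62*log(t + 5)/5 + C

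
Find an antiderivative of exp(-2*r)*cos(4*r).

Let I denote the integral. Integrate by parts with u = cos(4*r), dv = exp(-2*r) dr, so v = -exp(-2*r)/2: I = -exp(-2*r)*cos(4*r)/2 − 2·∫ exp(-2*r)*sin(4*r) dr.
Apply parts again with u = sin(4*r), dv = exp(-2*r) dr: ∫ exp(-2*r)*sin(4*r) dr = -exp(-2*r)*sin(4*r)/2 + 2·I. Substituting back brings back I: I = exp(-2*r)*sin(4*r) - exp(-2*r)*cos(4*r)/2 − 4·I.
Solving for I: (1 + 4)·I equals the remaining terms, so I = (1/5)·(exp(-2*r)*sin(4*r) - exp(-2*r)*cos(4*r)/2).

exp(-2*r)*sin(4*r)/5 - exp(-2*r)*cos(4*r)/10 + C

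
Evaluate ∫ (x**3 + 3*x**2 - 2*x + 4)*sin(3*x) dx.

Use integration by parts with u = x**3 + 3*x**2 - 2*x + 4, dv = sin(3*x) dx, so v = -cos(3*x)/3.
Apply parts 3 times (tabular method): alternate signs, differentiate u down to 0, integrate dv up.

-x**3*cos(3*x)/3 + x**2*sin(3*x)/3 - x**2*cos(3*x) + 2*x*sin(3*x)/3 + 8*x*cos(3*x)/9 - 8*sin(3*x)/27 - 10*cos(3*x)/9 + C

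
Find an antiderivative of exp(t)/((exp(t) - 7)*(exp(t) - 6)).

Let u = e^t, du = e^t dt.
The integral becomes ∫ du/((u-6)(u-7)); decompose into partial fractions.

log(exp(t) - 7) - log(exp(t) - 6) + C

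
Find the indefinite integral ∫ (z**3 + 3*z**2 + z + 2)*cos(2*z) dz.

z**3*sin(2*z)/2 + 3*z**2*sin(2*z)/2 + 3*z**2*cos(2*z)/4 - z*sin(2*z)/4 + 3*z*cos(2*z)/2 + sin(2*z)/4 - cos(2*z)/8 + C

Use integration by parts with u = z**3 + 3*z**2 + z + 2, dv = cos(2*z) dz, so v = sin(2*z)/2.
Apply parts 3 times (tabular method): alternate signs, differentiate u down to 0, integrate dv up.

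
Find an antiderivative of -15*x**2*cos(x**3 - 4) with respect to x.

Let u = x**3 - 4, so du = (3*x**2) dx.
Rewriting, the integral becomes -5·∫ cos(u) du = -5·sin(u).
Substituting back, u = x**3 - 4.

-5*sin(x**3 - 4) + C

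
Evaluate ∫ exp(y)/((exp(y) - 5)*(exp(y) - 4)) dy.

Let u = e^y, du = e^y dy.
The integral becomes ∫ du/((u-4)(u-5)); decompose into partial fractions.

log(exp(y) - 5) - log(exp(y) - 4) + C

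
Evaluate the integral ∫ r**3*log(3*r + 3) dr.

Use integration by parts with u = log(3*r + 3), dv = r**3 dr.
Then du = 3/(3*r + 3) dr and v = r**4/4.

r**4*log(3*r + 3)/4 - r**4/16 + r**3/12 - r**2/8 + r/4 - log(r + 1)/4 + C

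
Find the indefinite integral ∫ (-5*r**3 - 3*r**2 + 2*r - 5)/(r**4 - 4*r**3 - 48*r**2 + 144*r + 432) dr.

Factor the denominator: (r - 6)**2*(r + 2)*(r + 6).
Partial-fraction decomposition: -955/(576*(r + 6)) + 19/(256*(r + 2)) - 7871/(2304*(r - 6)) - 1181/(96*(r - 6)**2).
Integrate each term; A/(r−a) gives A·log|r−a|; A/(r−a)² gives −A/(r−a).

-7871*log(r - 6)/2304 + 19*log(r + 2)/256 - 955*log(r + 6)/576 + 1181/(96*r - 576) + C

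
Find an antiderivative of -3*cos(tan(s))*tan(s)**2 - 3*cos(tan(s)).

Let u = tan(s), so du = (tan(s)**2 + 1) ds.
Rewriting, the integral becomes -3·∫ cos(u) du = -3·sin(u).
Substituting back, u = tan(s).

-3*sin(tan(s)) + C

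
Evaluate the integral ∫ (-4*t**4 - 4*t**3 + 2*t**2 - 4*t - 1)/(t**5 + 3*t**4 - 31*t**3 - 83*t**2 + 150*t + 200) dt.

Factor the denominator: (t - 5)*(t - 2)*(t + 1)*(t + 4)*(t + 5).
Partial-fraction decomposition: -1931/(280*(t + 5)) + 721/(162*(t + 4)) + 5/(216*(t + 1)) + 97/(378*(t - 2)) - 2971/(1620*(t - 5)).
Integrate each term: A/(t−a) contributes A·log|t−a|.

-2971*log(t - 5)/1620 + 97*log(t - 2)/378 + 5*log(t + 1)/216 + 721*log(t + 4)/162 - 1931*log(t + 5)/280 + C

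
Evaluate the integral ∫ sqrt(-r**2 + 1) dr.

Substitute r = sin(θ), so dr = cos(θ) dθ and the radical becomes sqrt(-r**2 + 1) = cos(θ) by the Pythagorean identity.
Integrate the resulting trig expression in θ, then back-substitute θ = asin(r), sin(θ) = r, cos(θ) = sqrt(-r**2 + 1) (absorbing any constant into C).

r*sqrt(-r**2 + 1)/2 + asin(r)/2 + C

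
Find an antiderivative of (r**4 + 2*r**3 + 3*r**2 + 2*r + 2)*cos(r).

Use integration by parts with u = r**4 + 2*r**3 + 3*r**2 + 2*r + 2, dv = cos(r) dr, so v = sin(r).
Apply parts 4 times (tabular method): alternate signs, differentiate u down to 0, integrate dv up.

r**4*sin(r) + 2*r**3*sin(r) + 4*r**3*cos(r) - 9*r**2*sin(r) + 6*r**2*cos(r) - 10*r*sin(r) - 18*r*cos(r) + 20*sin(r) - 10*cos(r) + C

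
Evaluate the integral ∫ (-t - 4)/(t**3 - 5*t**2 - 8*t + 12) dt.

Factor the denominator: (t - 6)*(t - 1)*(t + 2).
Partial-fraction decomposition: -1/(12*(t + 2)) + 1/(3*(t - 1)) - 1/(4*(t - 6)).
Integrate each term: A/(t−a) contributes A·log|t−a|.

-log(t - 6)/4 + log(t - 1)/3 - log(t + 2)/12 + C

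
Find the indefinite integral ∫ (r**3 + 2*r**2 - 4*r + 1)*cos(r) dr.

Use integration by parts with u = r**3 + 2*r**2 - 4*r + 1, dv = cos(r) dr, so v = sin(r).
Apply parts 3 times (tabular method): alternate signs, differentiate u down to 0, integrate dv up.

r**3*sin(r) + 2*r**2*sin(r) + 3*r**2*cos(r) - 10*r*sin(r) + 4*r*cos(r) - 3*sin(r) - 10*cos(r) + C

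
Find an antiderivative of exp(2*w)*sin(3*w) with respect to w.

2*exp(2*w)*sin(3*w)/13 - 3*exp(2*w)*cos(3*w)/13 + C

Let I denote the integral. Integrate by parts with u = sin(3*w), dv = exp(2*w) dw, so v = exp(2*w)/2: I = exp(2*w)*sin(3*w)/2 − (3/2)·∫ exp(2*w)*cos(3*w) dw.
Apply parts again with u = cos(3*w), dv = exp(2*w) dw: ∫ exp(2*w)*cos(3*w) dw = exp(2*w)*cos(3*w)/2 + (3/2)·I. Substituting back brings back I: I = exp(2*w)*sin(3*w)/2 - 3*exp(2*w)*cos(3*w)/4 − (9/4)·I.
Solving for I: (1 + 9/4)·I equals the remaining terms, so I = (4/13)·(exp(2*w)*sin(3*w)/2 - 3*exp(2*w)*cos(3*w)/4).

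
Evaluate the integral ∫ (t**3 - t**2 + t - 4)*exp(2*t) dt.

(4*t**3 - 10*t**2 + 14*t - 23)*exp(2*t)/8 + C

Use integration by parts with u = t**3 - t**2 + t - 4, dv = exp(2*t) dt, so v = exp(2*t)/2.
Apply parts 3 times (tabular method): alternate signs, differentiate u down to 0, integrate dv up.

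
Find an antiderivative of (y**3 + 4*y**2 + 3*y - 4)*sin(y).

-y**3*cos(y) + 3*y**2*sin(y) - 4*y**2*cos(y) + 8*y*sin(y) + 3*y*cos(y) - 3*sin(y) + 12*cos(y) + C

Use integration by parts with u = y**3 + 4*y**2 + 3*y - 4, dv = sin(y) dy, so v = -cos(y).
Apply parts 3 times (tabular method): alternate signs, differentiate u down to 0, integrate dv up.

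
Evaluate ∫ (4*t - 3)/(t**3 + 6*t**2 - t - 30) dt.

Factor the denominator: (t - 2)*(t + 3)*(t + 5).
Partial-fraction decomposition: -23/(14*(t + 5)) + 3/(2*(t + 3)) + 1/(7*(t - 2)).
Integrate each term: A/(t−a) contributes A·log|t−a|.

log(t - 2)/7 + 3*log(t + 3)/2 - 23*log(t + 5)/14 + C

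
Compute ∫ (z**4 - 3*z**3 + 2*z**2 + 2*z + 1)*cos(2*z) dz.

z**4*sin(2*z)/2 - 3*z**3*sin(2*z)/2 + z**3*cos(2*z) - z**2*sin(2*z)/2 - 9*z**2*cos(2*z)/4 + 13*z*sin(2*z)/4 - z*cos(2*z)/2 + 3*sin(2*z)/4 + 13*cos(2*z)/8 + C

Use integration by parts with u = z**4 - 3*z**3 + 2*z**2 + 2*z + 1, dv = cos(2*z) dz, so v = sin(2*z)/2.
Apply parts 4 times (tabular method): alternate signs, differentiate u down to 0, integrate dv up.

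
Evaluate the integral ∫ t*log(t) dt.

t**2*log(t)/2 - t**2/4 + C

Use integration by parts with u = log(t), dv = t dt.
Then du = 1/t dt and v = t**2/2.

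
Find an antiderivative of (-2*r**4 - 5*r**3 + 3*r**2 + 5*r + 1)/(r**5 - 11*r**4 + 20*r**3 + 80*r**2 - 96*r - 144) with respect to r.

-22255*log(r - 6)/12544 - 49*log(r - 2)/192 - 2*log(r + 1)/147 + 11*log(r + 2)/256 + 3533/(224*r - 1344) + C

Factor the denominator: (r - 6)**2*(r - 2)*(r + 1)*(r + 2).
Partial-fraction decomposition: 11/(256*(r + 2)) - 2/(147*(r + 1)) - 49/(192*(r - 2)) - 22255/(12544*(r - 6)) - 3533/(224*(r - 6)**2).
Integrate each term; A/(r−a) gives A·log|r−a|; A/(r−a)² gives −A/(r−a).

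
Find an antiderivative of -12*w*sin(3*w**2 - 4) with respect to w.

2*cos(3*w**2 - 4) + C

Let u = 3*w**2 - 4, so du = (6*w) dw.
Rewriting, the integral becomes -2·∫ sin(u) du = -2·-cos(u).
Substituting back, u = 3*w**2 - 4.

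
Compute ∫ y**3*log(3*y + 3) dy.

y**4*log(3*y + 3)/4 - y**4/16 + y**3/12 - y**2/8 + y/4 - log(y + 1)/4 + C

Use integration by parts with u = log(3*y + 3), dv = y**3 dy.
Then du = 3/(3*y + 3) dy and v = y**4/4.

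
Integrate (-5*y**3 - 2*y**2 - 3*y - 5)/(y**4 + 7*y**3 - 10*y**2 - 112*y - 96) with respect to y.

Factor the denominator: (y - 4)*(y + 1)*(y + 4)*(y + 6).
Partial-fraction decomposition: -1021/(100*(y + 6)) + 295/(48*(y + 4)) - 1/(75*(y + 1)) - 369/(400*(y - 4)).
Integrate each term: A/(y−a) contributes A·log|y−a|.

-369*log(y - 4)/400 - log(y + 1)/75 + 295*log(y + 4)/48 - 1021*log(y + 6)/100 + C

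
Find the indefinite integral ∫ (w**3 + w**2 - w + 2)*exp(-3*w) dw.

Use integration by parts with u = w**3 + w**2 - w + 2, dv = exp(-3*w) dw, so v = -exp(-3*w)/3.
Apply parts 3 times (tabular method): alternate signs, differentiate u down to 0, integrate dv up.

(-9*w**3 - 18*w**2 - 3*w - 19)*exp(-3*w)/27 + C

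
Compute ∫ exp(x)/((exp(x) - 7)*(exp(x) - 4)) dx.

Let u = e^x, du = e^x dx.
The integral becomes ∫ du/((u-7)(u-4)); decompose into partial fractions.

log(exp(x) - 7)/3 - log(exp(x) - 4)/3 + C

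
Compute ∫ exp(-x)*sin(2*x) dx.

Let I denote the integral. Integrate by parts with u = sin(2*x), dv = exp(-x) dx, so v = -exp(-x): I = -exp(-x)*sin(2*x) + 2·∫ exp(-x)*cos(2*x) dx.
Apply parts again with u = cos(2*x), dv = exp(-x) dx: ∫ exp(-x)*cos(2*x) dx = -exp(-x)*cos(2*x) − 2·I. Substituting back brings back I: I = -exp(-x)*sin(2*x) - 2*exp(-x)*cos(2*x) − 4·I.
Solving for I: (1 + 4)·I equals the remaining terms, so I = (1/5)·(-exp(-x)*sin(2*x) - 2*exp(-x)*cos(2*x)).

-exp(-x)*sin(2*x)/5 - 2*exp(-x)*cos(2*x)/5 + C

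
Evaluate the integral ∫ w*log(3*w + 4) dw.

Use integration by parts with u = log(3*w + 4), dv = w dw.
Then du = 3/(3*w + 4) dw and v = w**2/2.

w**2*log(3*w + 4)/2 - w**2/4 + 2*w/3 - 8*log(3*w + 4)/9 + C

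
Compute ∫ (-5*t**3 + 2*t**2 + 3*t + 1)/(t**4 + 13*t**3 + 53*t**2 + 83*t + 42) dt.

5*log(t + 1)/12 - 43*log(t + 2)/5 + 145*log(t + 3)/8 - 1793*log(t + 7)/120 + C

Factor the denominator: (t + 1)*(t + 2)*(t + 3)*(t + 7).
Partial-fraction decomposition: -1793/(120*(t + 7)) + 145/(8*(t + 3)) - 43/(5*(t + 2)) + 5/(12*(t + 1)).
Integrate each term: A/(t−a) contributes A·log|t−a|.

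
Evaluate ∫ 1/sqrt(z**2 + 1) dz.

log(z + sqrt(z**2 + 1)) + C

Substitute z = tan(θ), so dz = sec(θ)^2 dθ and the radical becomes sqrt(z**2 + 1) = sec(θ) by the Pythagorean identity.
Integrate the resulting trig expression in θ, then back-substitute tan(θ) = z, sec(θ) = sqrt(z**2 + 1) (absorbing any constant into C).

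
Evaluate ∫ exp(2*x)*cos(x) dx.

Let I denote the integral. Integrate by parts with u = cos(x), dv = exp(2*x) dx, so v = exp(2*x)/2: I = exp(2*x)*cos(x)/2 + (1/2)·∫ exp(2*x)*sin(x) dx.
Apply parts again with u = sin(x), dv = exp(2*x) dx: ∫ exp(2*x)*sin(x) dx = exp(2*x)*sin(x)/2 − (1/2)·I. Substituting back brings back I: I = exp(2*x)*sin(x)/4 + exp(2*x)*cos(x)/2 − (1/4)·I.
Solving for I: (1 + 1/4)·I equals the remaining terms, so I = (4/5)·(exp(2*x)*sin(x)/4 + exp(2*x)*cos(x)/2).

exp(2*x)*sin(x)/5 + 2*exp(2*x)*cos(x)/5 + C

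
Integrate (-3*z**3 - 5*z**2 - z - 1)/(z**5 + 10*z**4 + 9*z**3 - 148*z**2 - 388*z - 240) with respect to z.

-277*log(z - 4)/2700 + log(z + 1)/50 + 5*log(z + 2)/72 - 127*log(z + 5)/54 + 473*log(z + 6)/200 + C

Factor the denominator: (z - 4)*(z + 1)*(z + 2)*(z + 5)*(z + 6).
Partial-fraction decomposition: 473/(200*(z + 6)) - 127/(54*(z + 5)) + 5/(72*(z + 2)) + 1/(50*(z + 1)) - 277/(2700*(z - 4)).
Integrate each term: A/(z−a) contributes A·log|z−a|.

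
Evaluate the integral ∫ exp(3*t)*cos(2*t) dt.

2*exp(3*t)*sin(2*t)/13 + 3*exp(3*t)*cos(2*t)/13 + C

Let I denote the integral. Integrate by parts with u = cos(2*t), dv = exp(3*t) dt, so v = exp(3*t)/3: I = exp(3*t)*cos(2*t)/3 + (2/3)·∫ exp(3*t)*sin(2*t) dt.
Apply parts again with u = sin(2*t), dv = exp(3*t) dt: ∫ exp(3*t)*sin(2*t) dt = exp(3*t)*sin(2*t)/3 − (2/3)·I. Substituting back brings back I: I = 2*exp(3*t)*sin(2*t)/9 + exp(3*t)*cos(2*t)/3 − (4/9)·I.
Solving for I: (1 + 4/9)·I equals the remaining terms, so I = (9/13)·(2*exp(3*t)*sin(2*t)/9 + exp(3*t)*cos(2*t)/3).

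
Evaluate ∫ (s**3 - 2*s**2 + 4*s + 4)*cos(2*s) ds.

s**3*sin(2*s)/2 - s**2*sin(2*s) + 3*s**2*cos(2*s)/4 + 5*s*sin(2*s)/4 - s*cos(2*s) + 5*sin(2*s)/2 + 5*cos(2*s)/8 + C

Use integration by parts with u = s**3 - 2*s**2 + 4*s + 4, dv = cos(2*s) ds, so v = sin(2*s)/2.
Apply parts 3 times (tabular method): alternate signs, differentiate u down to 0, integrate dv up.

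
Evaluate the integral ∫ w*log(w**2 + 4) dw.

Let u = w**2 + 4, so du = (2*w) dw.
The integral becomes (1/2)·∫ log(u) du; integrate by parts with u′=log(u), dv′=du.

w**2*log(w**2 + 4)/2 - w**2/2 + 2*log(w**2 + 4) + C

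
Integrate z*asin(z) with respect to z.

Use integration by parts with u = arcsin(z), dv = z dz.
Then du = 1/sqrt(-z**2 + 1) dz.

z**2*asin(z)/2 + z*sqrt(-z**2 + 1)/4 - asin(z)/4 + C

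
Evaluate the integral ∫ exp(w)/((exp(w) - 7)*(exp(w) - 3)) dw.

log(exp(w) - 7)/4 - log(exp(w) - 3)/4 + C

Let u = e^w, du = e^w dw.
The integral becomes ∫ du/((u-3)(u-7)); decompose into partial fractions.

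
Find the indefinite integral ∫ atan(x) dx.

Use integration by parts with u = arctan(x), dv = dx.
Then du = 1/(x**2 + 1) dx.

x*atan(x) - log(x**2 + 1)/2 + C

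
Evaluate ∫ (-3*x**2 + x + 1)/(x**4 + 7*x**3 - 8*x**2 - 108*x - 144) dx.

-43*log(x - 4)/420 + 13*log(x + 2)/24 - 29*log(x + 3)/21 + 113*log(x + 6)/120 + C

Factor the denominator: (x - 4)*(x + 2)*(x + 3)*(x + 6).
Partial-fraction decomposition: 113/(120*(x + 6)) - 29/(21*(x + 3)) + 13/(24*(x + 2)) - 43/(420*(x - 4)).
Integrate each term: A/(x−a) contributes A·log|x−a|.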